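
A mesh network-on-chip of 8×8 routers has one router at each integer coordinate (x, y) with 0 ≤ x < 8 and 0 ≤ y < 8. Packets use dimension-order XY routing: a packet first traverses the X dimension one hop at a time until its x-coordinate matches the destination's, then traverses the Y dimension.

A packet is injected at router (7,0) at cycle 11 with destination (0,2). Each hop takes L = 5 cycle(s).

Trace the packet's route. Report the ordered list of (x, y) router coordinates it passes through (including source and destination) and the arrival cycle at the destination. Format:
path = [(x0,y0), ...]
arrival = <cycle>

path = [(7,0), (6,0), (5,0), (4,0), (3,0), (2,0), (1,0), (0,0), (0,1), (0,2)]
arrival = 56

t=11: at (7,0)
t=16: at (6,0) after W
t=21: at (5,0) after W
t=26: at (4,0) after W
t=31: at (3,0) after W
t=36: at (2,0) after W
t=41: at (1,0) after W
t=46: at (0,0) after W
t=51: at (0,1) after N
t=56: at (0,2) after N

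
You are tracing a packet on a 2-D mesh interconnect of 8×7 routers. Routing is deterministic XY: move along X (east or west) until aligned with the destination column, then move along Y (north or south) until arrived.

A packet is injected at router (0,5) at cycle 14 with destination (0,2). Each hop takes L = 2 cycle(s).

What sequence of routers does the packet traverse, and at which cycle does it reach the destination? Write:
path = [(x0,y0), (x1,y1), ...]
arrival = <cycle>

path = [(0,5), (0,4), (0,3), (0,2)]
arrival = 20

src (0,5)  cyc=14
S→(0,4)  cyc=16
S→(0,3)  cyc=18
S→(0,2)  cyc=20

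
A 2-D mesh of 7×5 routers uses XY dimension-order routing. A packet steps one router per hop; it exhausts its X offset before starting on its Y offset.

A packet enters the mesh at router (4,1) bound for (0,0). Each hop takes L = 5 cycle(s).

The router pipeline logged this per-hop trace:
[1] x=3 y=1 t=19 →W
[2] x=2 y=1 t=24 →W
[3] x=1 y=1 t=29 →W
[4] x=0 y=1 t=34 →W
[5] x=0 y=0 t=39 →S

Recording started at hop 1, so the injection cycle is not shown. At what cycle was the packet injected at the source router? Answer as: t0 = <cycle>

cyc[1] = 19 and cyc[k] = t0 + k·L for every k.
Subtract one hop: t0 = 19 − 5 = 14.

t0 = 14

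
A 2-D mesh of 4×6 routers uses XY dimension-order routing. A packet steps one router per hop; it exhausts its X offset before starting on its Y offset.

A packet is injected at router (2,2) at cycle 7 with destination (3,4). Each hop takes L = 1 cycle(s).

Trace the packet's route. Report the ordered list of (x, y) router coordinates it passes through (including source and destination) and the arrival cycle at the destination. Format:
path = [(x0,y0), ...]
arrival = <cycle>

t=7: at (2,2)
t=8: at (3,2) after E
t=9: at (3,3) after N
t=10: at (3,4) after N

path = [(2,2), (3,2), (3,3), (3,4)]
arrival = 10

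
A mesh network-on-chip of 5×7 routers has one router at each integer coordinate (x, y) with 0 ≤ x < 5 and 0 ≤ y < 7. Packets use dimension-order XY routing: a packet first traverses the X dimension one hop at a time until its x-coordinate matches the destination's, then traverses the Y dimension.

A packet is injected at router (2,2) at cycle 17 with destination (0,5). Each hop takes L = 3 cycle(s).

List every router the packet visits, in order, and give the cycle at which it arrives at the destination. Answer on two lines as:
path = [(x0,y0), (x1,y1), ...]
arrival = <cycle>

path = [(2,2), (1,2), (0,2), (0,3), (0,4), (0,5)]
arrival = 32

hop 0: (2,2) @ cyc 17
hop 1: (1,2) @ cyc 20  [W]
hop 2: (0,2) @ cyc 23  [W]
hop 3: (0,3) @ cyc 26  [N]
hop 4: (0,4) @ cyc 29  [N]
hop 5: (0,5) @ cyc 32  [N]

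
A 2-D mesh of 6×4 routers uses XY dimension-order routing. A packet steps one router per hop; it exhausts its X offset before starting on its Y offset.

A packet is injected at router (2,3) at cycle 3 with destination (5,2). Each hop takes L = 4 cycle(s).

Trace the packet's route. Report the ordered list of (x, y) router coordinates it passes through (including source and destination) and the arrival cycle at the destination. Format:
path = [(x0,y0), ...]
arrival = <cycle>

path = [(2,3), (3,3), (4,3), (5,3), (5,2)]
arrival = 19

  0. router=(2,3) cycle=3 (inject)
  1. router=(3,3) cycle=7 dir=E
  2. router=(4,3) cycle=11 dir=E
  3. router=(5,3) cycle=15 dir=E
  4. router=(5,2) cycle=19 dir=S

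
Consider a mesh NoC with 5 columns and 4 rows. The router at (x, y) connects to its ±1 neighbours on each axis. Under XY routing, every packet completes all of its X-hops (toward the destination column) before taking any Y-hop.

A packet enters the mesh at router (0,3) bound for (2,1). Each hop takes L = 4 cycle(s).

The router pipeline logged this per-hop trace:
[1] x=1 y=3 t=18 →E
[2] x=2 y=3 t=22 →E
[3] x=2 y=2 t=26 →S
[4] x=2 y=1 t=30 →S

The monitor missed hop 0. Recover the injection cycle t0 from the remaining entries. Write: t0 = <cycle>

At hop 1 the cycle is 18; in general cyc_k = t0 + kL.
So t0 = 18 − 1·4 = 14.

t0 = 14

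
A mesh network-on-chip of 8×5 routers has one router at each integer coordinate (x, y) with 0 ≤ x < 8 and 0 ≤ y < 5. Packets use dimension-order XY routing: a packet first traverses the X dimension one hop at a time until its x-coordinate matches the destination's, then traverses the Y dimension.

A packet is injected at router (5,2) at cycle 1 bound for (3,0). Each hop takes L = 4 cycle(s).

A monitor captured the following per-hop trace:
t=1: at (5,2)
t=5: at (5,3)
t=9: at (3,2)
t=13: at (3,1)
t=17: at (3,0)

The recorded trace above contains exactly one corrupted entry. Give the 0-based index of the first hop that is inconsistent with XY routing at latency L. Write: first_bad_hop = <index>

first_bad_hop = 1

hop 1: step (+0,+1), +4 cyc — BAD: Y-move but x=5≠3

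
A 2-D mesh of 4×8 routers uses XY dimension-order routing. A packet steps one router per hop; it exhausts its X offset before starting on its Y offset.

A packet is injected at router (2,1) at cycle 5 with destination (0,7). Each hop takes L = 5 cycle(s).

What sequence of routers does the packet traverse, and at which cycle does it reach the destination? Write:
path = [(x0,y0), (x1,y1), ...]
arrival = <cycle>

path = [(2,1), (1,1), (0,1), (0,2), (0,3), (0,4), (0,5), (0,6), (0,7)]
arrival = 45

[0] x=2 y=1 t=5
[1] x=1 y=1 t=10 →W
[2] x=0 y=1 t=15 →W
[3] x=0 y=2 t=20 →N
[4] x=0 y=3 t=25 →N
[5] x=0 y=4 t=30 →N
[6] x=0 y=5 t=35 →N
[7] x=0 y=6 t=40 →N
[8] x=0 y=7 t=45 →N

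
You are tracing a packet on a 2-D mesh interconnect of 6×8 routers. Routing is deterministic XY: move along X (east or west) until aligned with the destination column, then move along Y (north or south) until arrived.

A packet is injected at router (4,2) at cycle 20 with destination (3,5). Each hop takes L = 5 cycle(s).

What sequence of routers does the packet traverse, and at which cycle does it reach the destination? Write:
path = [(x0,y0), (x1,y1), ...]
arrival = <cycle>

  0. router=(4,2) cycle=20 (inject)
  1. router=(3,2) cycle=25 dir=W
  2. router=(3,3) cycle=30 dir=N
  3. router=(3,4) cycle=35 dir=N
  4. router=(3,5) cycle=40 dir=N

path = [(4,2), (3,2), (3,3), (3,4), (3,5)]
arrival = 40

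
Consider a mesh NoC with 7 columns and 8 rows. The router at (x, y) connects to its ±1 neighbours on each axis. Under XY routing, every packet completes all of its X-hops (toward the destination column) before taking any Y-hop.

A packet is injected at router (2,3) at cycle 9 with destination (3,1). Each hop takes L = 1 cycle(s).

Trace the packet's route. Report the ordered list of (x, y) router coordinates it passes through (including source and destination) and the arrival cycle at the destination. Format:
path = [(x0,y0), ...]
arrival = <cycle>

path = [(2,3), (3,3), (3,2), (3,1)]
arrival = 12

t=9: at (2,3)
t=10: at (3,3) after E
t=11: at (3,2) after S
t=12: at (3,1) after S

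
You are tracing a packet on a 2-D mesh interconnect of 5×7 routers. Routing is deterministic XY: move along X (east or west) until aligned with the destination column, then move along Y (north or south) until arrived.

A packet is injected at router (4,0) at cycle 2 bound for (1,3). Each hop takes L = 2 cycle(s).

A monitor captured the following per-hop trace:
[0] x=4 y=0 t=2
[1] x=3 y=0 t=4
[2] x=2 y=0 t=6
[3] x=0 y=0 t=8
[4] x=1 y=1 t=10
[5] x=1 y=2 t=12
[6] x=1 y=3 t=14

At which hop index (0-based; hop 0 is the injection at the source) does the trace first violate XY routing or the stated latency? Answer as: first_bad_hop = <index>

first_bad_hop = 3

hop 1: step (-1,+0), +2 cyc — ok
hop 2: step (-1,+0), +2 cyc — ok
hop 3: step (-2,+0), +2 cyc — BAD: non-unit step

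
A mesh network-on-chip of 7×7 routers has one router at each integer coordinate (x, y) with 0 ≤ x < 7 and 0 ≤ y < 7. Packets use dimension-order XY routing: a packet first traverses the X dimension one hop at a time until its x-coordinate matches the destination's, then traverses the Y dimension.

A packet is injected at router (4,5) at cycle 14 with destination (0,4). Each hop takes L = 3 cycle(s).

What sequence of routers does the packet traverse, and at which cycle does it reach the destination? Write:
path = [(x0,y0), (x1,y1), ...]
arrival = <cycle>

hop 0: (4,5) @ cyc 14
hop 1: (3,5) @ cyc 17  [W]
hop 2: (2,5) @ cyc 20  [W]
hop 3: (1,5) @ cyc 23  [W]
hop 4: (0,5) @ cyc 26  [W]
hop 5: (0,4) @ cyc 29  [S]

path = [(4,5), (3,5), (2,5), (1,5), (0,5), (0,4)]
arrival = 29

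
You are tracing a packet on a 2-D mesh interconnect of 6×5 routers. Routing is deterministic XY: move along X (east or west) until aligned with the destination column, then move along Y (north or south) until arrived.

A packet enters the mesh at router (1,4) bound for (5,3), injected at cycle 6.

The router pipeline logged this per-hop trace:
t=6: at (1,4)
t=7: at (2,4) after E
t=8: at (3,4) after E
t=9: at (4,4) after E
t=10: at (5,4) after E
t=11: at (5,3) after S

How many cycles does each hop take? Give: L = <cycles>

L = 1

cyc[1] − cyc[0] = 7 − 6 = 1.
Each hop adds L, hence L = 1.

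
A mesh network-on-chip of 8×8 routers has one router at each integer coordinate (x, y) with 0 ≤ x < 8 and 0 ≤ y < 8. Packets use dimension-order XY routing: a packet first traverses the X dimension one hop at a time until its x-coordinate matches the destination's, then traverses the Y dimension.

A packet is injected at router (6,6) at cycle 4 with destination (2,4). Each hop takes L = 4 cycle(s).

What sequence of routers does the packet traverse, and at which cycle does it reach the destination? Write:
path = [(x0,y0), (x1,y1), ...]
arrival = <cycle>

path = [(6,6), (5,6), (4,6), (3,6), (2,6), (2,5), (2,4)]
arrival = 28

[0] x=6 y=6 t=4
[1] x=5 y=6 t=8 →W
[2] x=4 y=6 t=12 →W
[3] x=3 y=6 t=16 →W
[4] x=2 y=6 t=20 →W
[5] x=2 y=5 t=24 →S
[6] x=2 y=4 t=28 →S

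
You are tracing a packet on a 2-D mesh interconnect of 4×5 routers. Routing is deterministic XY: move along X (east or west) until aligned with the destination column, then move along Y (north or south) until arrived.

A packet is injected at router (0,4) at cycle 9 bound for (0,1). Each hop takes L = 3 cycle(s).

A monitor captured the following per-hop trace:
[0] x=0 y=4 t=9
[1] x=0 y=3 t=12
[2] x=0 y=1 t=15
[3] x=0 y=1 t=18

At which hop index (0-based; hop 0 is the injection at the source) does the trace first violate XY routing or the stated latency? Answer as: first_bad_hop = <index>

first_bad_hop = 2

  1: Δx=+0 Δy=-1 Δt=3 [ok]
  2: Δx=+0 Δy=-2 Δt=3 [BAD: non-unit step]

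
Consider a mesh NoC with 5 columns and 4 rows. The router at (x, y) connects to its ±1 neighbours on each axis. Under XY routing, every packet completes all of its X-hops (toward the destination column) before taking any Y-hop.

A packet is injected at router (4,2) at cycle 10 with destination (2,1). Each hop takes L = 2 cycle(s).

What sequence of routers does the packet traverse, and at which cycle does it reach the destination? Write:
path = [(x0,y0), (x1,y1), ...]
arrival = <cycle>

path = [(4,2), (3,2), (2,2), (2,1)]
arrival = 16

hop 0: (4,2) @ cyc 10
hop 1: (3,2) @ cyc 12  [W]
hop 2: (2,2) @ cyc 14  [W]
hop 3: (2,1) @ cyc 16  [S]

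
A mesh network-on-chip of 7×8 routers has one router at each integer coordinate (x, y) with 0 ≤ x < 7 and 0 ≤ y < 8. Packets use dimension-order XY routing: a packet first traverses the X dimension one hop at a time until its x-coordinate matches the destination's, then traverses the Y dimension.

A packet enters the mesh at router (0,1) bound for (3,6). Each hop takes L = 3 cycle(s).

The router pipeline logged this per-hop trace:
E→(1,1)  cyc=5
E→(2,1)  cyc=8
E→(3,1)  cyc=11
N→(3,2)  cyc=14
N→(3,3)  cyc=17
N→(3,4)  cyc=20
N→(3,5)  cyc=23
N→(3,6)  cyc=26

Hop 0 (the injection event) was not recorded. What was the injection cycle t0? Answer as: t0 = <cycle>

cyc[1] = 5 and cyc[k] = t0 + k·L for every k.
So t0 = 5 − 1·3 = 2.

t0 = 2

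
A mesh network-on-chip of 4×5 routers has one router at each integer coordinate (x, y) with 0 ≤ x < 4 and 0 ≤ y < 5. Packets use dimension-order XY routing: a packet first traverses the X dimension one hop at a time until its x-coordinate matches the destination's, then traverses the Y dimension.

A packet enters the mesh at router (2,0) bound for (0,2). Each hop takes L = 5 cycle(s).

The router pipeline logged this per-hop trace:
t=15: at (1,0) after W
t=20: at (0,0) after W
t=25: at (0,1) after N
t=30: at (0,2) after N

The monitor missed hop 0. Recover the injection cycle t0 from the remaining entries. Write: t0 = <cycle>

t0 = 10

At hop 1 the cycle is 15; in general cyc_k = t0 + kL.
t0 = cyc[1] − L = 15 − 5 = 10.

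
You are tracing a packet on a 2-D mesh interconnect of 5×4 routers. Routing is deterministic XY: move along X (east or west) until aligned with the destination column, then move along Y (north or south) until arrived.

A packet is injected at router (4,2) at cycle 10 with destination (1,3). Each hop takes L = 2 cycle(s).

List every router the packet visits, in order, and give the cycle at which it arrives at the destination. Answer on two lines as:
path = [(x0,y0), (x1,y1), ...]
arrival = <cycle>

[0] x=4 y=2 t=10
[1] x=3 y=2 t=12 →W
[2] x=2 y=2 t=14 →W
[3] x=1 y=2 t=16 →W
[4] x=1 y=3 t=18 →N

path = [(4,2), (3,2), (2,2), (1,2), (1,3)]
arrival = 18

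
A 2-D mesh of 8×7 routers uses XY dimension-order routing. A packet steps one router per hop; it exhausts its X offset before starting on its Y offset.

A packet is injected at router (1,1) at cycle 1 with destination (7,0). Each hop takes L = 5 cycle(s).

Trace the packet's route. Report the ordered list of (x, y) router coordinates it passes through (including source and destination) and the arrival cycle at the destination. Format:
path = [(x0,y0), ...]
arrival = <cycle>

path = [(1,1), (2,1), (3,1), (4,1), (5,1), (6,1), (7,1), (7,0)]
arrival = 36

src (1,1)  cyc=1
E→(2,1)  cyc=6
E→(3,1)  cyc=11
E→(4,1)  cyc=16
E→(5,1)  cyc=21
E→(6,1)  cyc=26
E→(7,1)  cyc=31
S→(7,0)  cyc=36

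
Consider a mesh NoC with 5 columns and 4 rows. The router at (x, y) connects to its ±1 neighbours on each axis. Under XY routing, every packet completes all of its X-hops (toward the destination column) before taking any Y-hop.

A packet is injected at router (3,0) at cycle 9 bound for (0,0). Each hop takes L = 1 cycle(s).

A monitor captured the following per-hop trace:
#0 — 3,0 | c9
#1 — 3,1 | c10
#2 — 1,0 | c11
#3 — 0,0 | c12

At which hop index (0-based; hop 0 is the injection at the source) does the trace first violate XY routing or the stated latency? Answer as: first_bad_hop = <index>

first_bad_hop = 1

[1] (+0,+1) / 1c ⇒ BAD: Y-move but x=3≠0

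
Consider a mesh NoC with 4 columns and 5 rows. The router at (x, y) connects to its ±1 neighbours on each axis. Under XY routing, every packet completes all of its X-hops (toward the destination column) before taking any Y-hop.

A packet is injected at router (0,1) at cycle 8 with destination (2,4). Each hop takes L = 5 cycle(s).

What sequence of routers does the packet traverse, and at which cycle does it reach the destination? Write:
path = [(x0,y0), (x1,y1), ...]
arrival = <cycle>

#0 — 0,1 | c8
#1 — 1,1 | c13 | E
#2 — 2,1 | c18 | E
#3 — 2,2 | c23 | N
#4 — 2,3 | c28 | N
#5 — 2,4 | c33 | N

path = [(0,1), (1,1), (2,1), (2,2), (2,3), (2,4)]
arrival = 33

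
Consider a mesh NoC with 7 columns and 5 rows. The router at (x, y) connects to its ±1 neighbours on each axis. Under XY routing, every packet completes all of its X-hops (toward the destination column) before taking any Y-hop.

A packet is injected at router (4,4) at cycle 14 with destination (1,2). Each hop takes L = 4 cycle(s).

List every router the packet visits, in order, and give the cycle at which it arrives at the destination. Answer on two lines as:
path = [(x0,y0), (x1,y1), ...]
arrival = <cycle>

t=14: at (4,4)
t=18: at (3,4) after W
t=22: at (2,4) after W
t=26: at (1,4) after W
t=30: at (1,3) after S
t=34: at (1,2) after S

path = [(4,4), (3,4), (2,4), (1,4), (1,3), (1,2)]
arrival = 34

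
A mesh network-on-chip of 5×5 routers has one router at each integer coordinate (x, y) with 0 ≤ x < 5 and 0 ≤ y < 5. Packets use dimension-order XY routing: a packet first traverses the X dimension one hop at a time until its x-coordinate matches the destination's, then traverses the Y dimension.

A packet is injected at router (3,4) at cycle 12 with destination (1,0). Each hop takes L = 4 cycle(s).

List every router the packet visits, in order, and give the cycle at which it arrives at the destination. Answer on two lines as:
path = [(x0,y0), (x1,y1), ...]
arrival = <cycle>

src (3,4)  cyc=12
W→(2,4)  cyc=16
W→(1,4)  cyc=20
S→(1,3)  cyc=24
S→(1,2)  cyc=28
S→(1,1)  cyc=32
S→(1,0)  cyc=36

path = [(3,4), (2,4), (1,4), (1,3), (1,2), (1,1), (1,0)]
arrival = 36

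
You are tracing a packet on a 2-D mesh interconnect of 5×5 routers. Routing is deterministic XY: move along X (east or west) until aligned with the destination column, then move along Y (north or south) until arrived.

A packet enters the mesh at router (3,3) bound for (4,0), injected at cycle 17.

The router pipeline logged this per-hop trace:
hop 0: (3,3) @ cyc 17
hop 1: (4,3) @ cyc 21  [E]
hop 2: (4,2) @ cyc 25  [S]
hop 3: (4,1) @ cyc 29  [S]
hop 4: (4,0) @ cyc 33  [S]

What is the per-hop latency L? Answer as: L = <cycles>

L = 4

From hop 0 (17) to hop 1 (21): +4 cycles.
That increment is L by definition: L = 4.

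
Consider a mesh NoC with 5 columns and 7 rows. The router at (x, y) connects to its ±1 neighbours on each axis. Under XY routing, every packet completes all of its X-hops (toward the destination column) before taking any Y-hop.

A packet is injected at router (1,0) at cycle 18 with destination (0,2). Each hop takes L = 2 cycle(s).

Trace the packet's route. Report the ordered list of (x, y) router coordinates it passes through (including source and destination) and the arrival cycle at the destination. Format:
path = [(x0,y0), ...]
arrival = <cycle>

hop 0: (1,0) @ cyc 18
hop 1: (0,0) @ cyc 20  [W]
hop 2: (0,1) @ cyc 22  [N]
hop 3: (0,2) @ cyc 24  [N]

path = [(1,0), (0,0), (0,1), (0,2)]
arrival = 24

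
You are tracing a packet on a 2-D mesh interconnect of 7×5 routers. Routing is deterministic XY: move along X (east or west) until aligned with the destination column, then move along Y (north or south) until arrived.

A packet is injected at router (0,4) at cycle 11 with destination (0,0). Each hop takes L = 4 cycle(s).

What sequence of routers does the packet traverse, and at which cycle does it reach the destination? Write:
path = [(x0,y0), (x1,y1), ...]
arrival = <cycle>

path = [(0,4), (0,3), (0,2), (0,1), (0,0)]
arrival = 27

[0] x=0 y=4 t=11
[1] x=0 y=3 t=15 →S
[2] x=0 y=2 t=19 →S
[3] x=0 y=1 t=23 →S
[4] x=0 y=0 t=27 →S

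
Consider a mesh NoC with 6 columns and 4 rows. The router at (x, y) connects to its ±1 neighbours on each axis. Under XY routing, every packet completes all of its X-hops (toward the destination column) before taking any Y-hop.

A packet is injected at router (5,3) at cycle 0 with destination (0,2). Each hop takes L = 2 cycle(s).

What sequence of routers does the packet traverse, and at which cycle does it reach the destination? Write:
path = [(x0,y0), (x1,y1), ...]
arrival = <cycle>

[0] x=5 y=3 t=0
[1] x=4 y=3 t=2 →W
[2] x=3 y=3 t=4 →W
[3] x=2 y=3 t=6 →W
[4] x=1 y=3 t=8 →W
[5] x=0 y=3 t=10 →W
[6] x=0 y=2 t=12 →S

path = [(5,3), (4,3), (3,3), (2,3), (1,3), (0,3), (0,2)]
arrival = 12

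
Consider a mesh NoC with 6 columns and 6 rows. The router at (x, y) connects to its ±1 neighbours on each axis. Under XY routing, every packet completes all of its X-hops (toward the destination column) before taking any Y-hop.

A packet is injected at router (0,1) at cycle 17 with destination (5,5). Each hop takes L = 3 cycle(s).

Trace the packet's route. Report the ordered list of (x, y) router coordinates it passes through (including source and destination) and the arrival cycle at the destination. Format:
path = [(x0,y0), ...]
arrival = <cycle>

path = [(0,1), (1,1), (2,1), (3,1), (4,1), (5,1), (5,2), (5,3), (5,4), (5,5)]
arrival = 44

t=17: at (0,1)
t=20: at (1,1) after E
t=23: at (2,1) after E
t=26: at (3,1) after E
t=29: at (4,1) after E
t=32: at (5,1) after E
t=35: at (5,2) after N
t=38: at (5,3) after N
t=41: at (5,4) after N
t=44: at (5,5) after N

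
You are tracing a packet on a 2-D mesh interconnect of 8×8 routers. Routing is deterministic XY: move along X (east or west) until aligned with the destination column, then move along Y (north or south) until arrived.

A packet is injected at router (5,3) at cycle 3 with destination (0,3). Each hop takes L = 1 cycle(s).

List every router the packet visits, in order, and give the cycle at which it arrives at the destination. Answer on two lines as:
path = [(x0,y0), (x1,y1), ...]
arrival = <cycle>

path = [(5,3), (4,3), (3,3), (2,3), (1,3), (0,3)]
arrival = 8

t=3: at (5,3)
t=4: at (4,3) after W
t=5: at (3,3) after W
t=6: at (2,3) after W
t=7: at (1,3) after W
t=8: at (0,3) after W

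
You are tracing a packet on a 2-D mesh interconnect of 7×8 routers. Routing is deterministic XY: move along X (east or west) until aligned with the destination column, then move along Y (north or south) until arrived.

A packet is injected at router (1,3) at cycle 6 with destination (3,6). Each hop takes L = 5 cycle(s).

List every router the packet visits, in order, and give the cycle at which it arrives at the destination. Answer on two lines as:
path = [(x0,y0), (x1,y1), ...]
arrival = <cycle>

path = [(1,3), (2,3), (3,3), (3,4), (3,5), (3,6)]
arrival = 31

t=6: at (1,3)
t=11: at (2,3) after E
t=16: at (3,3) after E
t=21: at (3,4) after N
t=26: at (3,5) after N
t=31: at (3,6) after N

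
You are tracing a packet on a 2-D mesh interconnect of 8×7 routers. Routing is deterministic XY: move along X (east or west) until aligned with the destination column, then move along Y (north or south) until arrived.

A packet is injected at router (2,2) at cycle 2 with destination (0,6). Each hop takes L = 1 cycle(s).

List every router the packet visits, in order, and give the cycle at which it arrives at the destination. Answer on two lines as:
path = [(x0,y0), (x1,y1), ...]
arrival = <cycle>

[0] x=2 y=2 t=2
[1] x=1 y=2 t=3 →W
[2] x=0 y=2 t=4 →W
[3] x=0 y=3 t=5 →N
[4] x=0 y=4 t=6 →N
[5] x=0 y=5 t=7 →N
[6] x=0 y=6 t=8 →N

path = [(2,2), (1,2), (0,2), (0,3), (0,4), (0,5), (0,6)]
arrival = 8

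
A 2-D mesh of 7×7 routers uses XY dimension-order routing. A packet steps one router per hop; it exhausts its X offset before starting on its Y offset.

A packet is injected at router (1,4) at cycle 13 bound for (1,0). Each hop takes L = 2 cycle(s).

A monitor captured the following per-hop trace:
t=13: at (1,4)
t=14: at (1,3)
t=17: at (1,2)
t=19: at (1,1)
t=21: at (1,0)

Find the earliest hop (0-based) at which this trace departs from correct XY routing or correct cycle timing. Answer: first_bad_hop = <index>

  1: Δx=+0 Δy=-1 Δt=1 [BAD: Δcyc=1≠L]

first_bad_hop = 1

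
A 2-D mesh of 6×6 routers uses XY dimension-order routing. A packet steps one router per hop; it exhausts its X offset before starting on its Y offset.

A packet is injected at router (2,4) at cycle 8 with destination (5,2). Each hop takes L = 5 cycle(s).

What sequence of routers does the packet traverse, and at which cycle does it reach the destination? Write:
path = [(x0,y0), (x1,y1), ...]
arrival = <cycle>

path = [(2,4), (3,4), (4,4), (5,4), (5,3), (5,2)]
arrival = 33

t=8: at (2,4)
t=13: at (3,4) after E
t=18: at (4,4) after E
t=23: at (5,4) after E
t=28: at (5,3) after S
t=33: at (5,2) after S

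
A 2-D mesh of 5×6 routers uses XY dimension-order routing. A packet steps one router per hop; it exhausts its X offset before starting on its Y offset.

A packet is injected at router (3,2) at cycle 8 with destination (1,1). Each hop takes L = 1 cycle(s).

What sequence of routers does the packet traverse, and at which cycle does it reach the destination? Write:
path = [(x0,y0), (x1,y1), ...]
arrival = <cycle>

src (3,2)  cyc=8
W→(2,2)  cyc=9
W→(1,2)  cyc=10
S→(1,1)  cyc=11

path = [(3,2), (2,2), (1,2), (1,1)]
arrival = 11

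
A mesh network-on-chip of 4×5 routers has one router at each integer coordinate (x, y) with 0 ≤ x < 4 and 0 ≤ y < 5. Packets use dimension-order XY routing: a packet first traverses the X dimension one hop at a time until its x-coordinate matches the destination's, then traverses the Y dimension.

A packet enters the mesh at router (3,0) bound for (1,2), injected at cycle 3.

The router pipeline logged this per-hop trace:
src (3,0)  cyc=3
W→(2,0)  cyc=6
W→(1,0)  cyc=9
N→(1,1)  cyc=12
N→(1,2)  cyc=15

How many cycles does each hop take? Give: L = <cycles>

L = 3

cyc[1] − cyc[0] = 6 − 3 = 3.
That increment is L by definition: L = 3.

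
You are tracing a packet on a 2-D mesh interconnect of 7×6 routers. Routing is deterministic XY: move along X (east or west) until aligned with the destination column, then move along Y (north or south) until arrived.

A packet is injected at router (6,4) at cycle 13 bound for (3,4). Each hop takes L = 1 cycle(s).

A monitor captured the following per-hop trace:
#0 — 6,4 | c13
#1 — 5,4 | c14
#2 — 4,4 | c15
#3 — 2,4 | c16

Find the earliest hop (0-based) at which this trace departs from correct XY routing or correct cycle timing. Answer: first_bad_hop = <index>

first_bad_hop = 3

  1: Δx=-1 Δy=+0 Δt=1 [ok]
  2: Δx=-1 Δy=+0 Δt=1 [ok]
  3: Δx=-2 Δy=+0 Δt=1 [BAD: non-unit step]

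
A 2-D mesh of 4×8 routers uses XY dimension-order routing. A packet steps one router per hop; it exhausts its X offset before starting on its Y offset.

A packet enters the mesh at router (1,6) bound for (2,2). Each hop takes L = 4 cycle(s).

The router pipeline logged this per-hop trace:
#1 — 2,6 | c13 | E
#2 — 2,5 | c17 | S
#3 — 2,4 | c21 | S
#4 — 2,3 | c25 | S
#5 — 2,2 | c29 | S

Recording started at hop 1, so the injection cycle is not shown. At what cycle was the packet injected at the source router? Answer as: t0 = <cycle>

At hop 1 the cycle is 13; in general cyc_k = t0 + kL.
t0 = cyc[1] − L = 13 − 4 = 9.

t0 = 9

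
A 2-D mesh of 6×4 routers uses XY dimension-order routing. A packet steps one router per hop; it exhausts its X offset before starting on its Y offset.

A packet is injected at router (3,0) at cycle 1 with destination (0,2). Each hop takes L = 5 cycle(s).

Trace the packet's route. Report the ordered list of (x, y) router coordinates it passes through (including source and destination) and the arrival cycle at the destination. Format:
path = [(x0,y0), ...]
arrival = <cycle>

#0 — 3,0 | c1
#1 — 2,0 | c6 | W
#2 — 1,0 | c11 | W
#3 — 0,0 | c16 | W
#4 — 0,1 | c21 | N
#5 — 0,2 | c26 | N

path = [(3,0), (2,0), (1,0), (0,0), (0,1), (0,2)]
arrival = 26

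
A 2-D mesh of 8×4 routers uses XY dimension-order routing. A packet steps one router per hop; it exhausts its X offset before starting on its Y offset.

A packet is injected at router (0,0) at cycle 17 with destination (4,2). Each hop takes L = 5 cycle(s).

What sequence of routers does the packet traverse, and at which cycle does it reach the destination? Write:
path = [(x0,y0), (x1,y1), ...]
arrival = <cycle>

path = [(0,0), (1,0), (2,0), (3,0), (4,0), (4,1), (4,2)]
arrival = 47

#0 — 0,0 | c17
#1 — 1,0 | c22 | E
#2 — 2,0 | c27 | E
#3 — 3,0 | c32 | E
#4 — 4,0 | c37 | E
#5 — 4,1 | c42 | N
#6 — 4,2 | c47 | N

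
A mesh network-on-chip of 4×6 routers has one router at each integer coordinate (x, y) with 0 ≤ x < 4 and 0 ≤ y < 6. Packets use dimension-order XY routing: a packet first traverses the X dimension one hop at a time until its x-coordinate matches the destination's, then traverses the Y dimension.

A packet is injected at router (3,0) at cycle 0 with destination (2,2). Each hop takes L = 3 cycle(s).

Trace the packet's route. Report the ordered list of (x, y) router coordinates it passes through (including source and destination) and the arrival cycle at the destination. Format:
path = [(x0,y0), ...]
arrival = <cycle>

path = [(3,0), (2,0), (2,1), (2,2)]
arrival = 9

hop 0: (3,0) @ cyc 0
hop 1: (2,0) @ cyc 3  [W]
hop 2: (2,1) @ cyc 6  [N]
hop 3: (2,2) @ cyc 9  [N]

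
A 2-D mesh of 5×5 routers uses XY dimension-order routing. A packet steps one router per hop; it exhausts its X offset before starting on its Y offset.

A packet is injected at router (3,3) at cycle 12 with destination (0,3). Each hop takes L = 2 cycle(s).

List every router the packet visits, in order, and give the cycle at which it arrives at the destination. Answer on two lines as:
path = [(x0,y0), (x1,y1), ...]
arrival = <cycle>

path = [(3,3), (2,3), (1,3), (0,3)]
arrival = 18

#0 — 3,3 | c12
#1 — 2,3 | c14 | W
#2 — 1,3 | c16 | W
#3 — 0,3 | c18 | W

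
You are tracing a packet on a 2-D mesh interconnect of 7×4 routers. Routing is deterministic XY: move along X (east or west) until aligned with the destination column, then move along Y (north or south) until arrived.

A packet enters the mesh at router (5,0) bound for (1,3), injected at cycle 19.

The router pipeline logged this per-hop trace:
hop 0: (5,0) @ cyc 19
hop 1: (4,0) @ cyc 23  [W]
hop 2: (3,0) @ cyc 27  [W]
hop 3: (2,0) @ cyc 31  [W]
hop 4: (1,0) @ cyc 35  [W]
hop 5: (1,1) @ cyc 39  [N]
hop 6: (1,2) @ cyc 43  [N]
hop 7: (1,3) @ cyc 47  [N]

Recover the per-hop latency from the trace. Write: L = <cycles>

Between hops 0 and 1 the cycle counter advances 23 − 19 = 4.
One hop costs L cycles, so L = 4.

L = 4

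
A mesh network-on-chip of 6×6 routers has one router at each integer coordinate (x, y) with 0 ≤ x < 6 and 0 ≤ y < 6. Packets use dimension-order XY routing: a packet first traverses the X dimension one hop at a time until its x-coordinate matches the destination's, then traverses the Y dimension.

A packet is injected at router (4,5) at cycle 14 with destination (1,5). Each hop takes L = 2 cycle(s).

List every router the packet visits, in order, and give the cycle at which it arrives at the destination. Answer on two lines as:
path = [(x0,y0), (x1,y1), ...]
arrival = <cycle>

path = [(4,5), (3,5), (2,5), (1,5)]
arrival = 20

hop 0: (4,5) @ cyc 14
hop 1: (3,5) @ cyc 16  [W]
hop 2: (2,5) @ cyc 18  [W]
hop 3: (1,5) @ cyc 20  [W]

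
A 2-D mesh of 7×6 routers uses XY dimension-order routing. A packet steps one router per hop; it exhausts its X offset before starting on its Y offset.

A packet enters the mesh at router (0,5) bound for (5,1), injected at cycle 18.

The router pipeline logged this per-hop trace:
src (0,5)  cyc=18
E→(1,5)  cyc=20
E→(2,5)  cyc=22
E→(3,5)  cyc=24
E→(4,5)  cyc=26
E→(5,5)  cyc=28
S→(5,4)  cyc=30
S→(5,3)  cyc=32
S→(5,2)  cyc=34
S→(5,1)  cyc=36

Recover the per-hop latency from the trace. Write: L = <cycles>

From hop 0 (18) to hop 1 (20): +2 cycles.
Per-hop latency L = Δcyc = 2.

L = 2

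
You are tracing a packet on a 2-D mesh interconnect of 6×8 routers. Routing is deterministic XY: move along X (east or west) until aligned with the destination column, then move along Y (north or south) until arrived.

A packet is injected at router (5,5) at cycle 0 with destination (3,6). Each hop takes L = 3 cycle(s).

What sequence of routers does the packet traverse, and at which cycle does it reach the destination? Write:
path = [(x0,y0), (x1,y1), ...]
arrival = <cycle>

t=0: at (5,5)
t=3: at (4,5) after W
t=6: at (3,5) after W
t=9: at (3,6) after N

path = [(5,5), (4,5), (3,5), (3,6)]
arrival = 9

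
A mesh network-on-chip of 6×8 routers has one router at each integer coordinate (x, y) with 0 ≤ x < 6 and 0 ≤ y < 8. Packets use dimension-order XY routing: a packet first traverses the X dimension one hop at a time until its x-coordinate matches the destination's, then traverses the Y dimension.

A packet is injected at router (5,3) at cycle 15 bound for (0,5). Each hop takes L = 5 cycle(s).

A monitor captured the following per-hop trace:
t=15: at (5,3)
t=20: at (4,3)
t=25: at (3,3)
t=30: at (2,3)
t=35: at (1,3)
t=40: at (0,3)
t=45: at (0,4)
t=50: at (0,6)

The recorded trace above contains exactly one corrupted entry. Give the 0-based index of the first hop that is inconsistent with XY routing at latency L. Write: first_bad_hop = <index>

first_bad_hop = 7

  1: Δx=-1 Δy=+0 Δt=5 [ok]
  2: Δx=-1 Δy=+0 Δt=5 [ok]
  3: Δx=-1 Δy=+0 Δt=5 [ok]
  4: Δx=-1 Δy=+0 Δt=5 [ok]
  5: Δx=-1 Δy=+0 Δt=5 [ok]
  6: Δx=+0 Δy=+1 Δt=5 [ok]
  7: Δx=+0 Δy=+2 Δt=5 [BAD: non-unit step]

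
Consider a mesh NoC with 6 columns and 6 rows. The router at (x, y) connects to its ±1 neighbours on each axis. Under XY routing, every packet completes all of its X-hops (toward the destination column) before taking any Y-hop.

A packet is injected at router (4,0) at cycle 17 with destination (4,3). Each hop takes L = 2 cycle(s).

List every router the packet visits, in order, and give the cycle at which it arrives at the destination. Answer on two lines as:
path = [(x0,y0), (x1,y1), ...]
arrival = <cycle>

path = [(4,0), (4,1), (4,2), (4,3)]
arrival = 23

t=17: at (4,0)
t=19: at (4,1) after N
t=21: at (4,2) after N
t=23: at (4,3) after N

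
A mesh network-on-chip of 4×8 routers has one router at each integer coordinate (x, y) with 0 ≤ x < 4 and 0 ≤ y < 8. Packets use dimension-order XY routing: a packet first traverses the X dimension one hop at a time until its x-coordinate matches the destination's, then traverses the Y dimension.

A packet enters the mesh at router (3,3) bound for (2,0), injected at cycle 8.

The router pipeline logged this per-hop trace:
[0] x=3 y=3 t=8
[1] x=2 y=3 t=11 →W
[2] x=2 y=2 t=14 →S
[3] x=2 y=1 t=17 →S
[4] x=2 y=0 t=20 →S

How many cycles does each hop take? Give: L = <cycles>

L = 3

Δcyc across hop 0→1: 11 − 8 = 3.
Per-hop latency L = Δcyc = 3.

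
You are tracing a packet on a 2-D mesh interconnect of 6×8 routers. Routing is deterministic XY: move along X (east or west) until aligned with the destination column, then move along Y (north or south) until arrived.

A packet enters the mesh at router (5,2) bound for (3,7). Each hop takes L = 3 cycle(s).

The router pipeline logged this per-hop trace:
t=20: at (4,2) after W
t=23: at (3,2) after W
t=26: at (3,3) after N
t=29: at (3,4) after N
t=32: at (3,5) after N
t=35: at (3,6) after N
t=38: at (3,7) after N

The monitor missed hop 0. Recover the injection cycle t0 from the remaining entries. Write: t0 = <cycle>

cyc[1] = 20 and cyc[k] = t0 + k·L for every k.
t0 = cyc[1] − L = 20 − 3 = 17.

t0 = 17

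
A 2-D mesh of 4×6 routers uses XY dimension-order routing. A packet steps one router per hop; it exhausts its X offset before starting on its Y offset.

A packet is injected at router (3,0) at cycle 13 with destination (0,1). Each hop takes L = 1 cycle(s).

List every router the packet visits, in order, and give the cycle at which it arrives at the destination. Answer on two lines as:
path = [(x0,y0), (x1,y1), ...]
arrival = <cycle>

path = [(3,0), (2,0), (1,0), (0,0), (0,1)]
arrival = 17

hop 0: (3,0) @ cyc 13
hop 1: (2,0) @ cyc 14  [W]
hop 2: (1,0) @ cyc 15  [W]
hop 3: (0,0) @ cyc 16  [W]
hop 4: (0,1) @ cyc 17  [N]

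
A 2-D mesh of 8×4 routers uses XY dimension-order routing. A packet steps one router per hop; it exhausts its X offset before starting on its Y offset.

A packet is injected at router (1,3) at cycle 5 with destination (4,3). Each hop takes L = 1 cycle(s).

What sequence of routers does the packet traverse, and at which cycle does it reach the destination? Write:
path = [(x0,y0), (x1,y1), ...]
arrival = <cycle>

path = [(1,3), (2,3), (3,3), (4,3)]
arrival = 8

  0. router=(1,3) cycle=5 (inject)
  1. router=(2,3) cycle=6 dir=E
  2. router=(3,3) cycle=7 dir=E
  3. router=(4,3) cycle=8 dir=E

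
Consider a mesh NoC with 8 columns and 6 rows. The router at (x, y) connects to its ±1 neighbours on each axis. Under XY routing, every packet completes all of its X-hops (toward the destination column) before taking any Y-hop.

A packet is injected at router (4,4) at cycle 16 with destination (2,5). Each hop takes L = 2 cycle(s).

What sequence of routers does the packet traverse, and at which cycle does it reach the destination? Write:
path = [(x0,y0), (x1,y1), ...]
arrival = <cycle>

hop 0: (4,4) @ cyc 16
hop 1: (3,4) @ cyc 18  [W]
hop 2: (2,4) @ cyc 20  [W]
hop 3: (2,5) @ cyc 22  [N]

path = [(4,4), (3,4), (2,4), (2,5)]
arrival = 22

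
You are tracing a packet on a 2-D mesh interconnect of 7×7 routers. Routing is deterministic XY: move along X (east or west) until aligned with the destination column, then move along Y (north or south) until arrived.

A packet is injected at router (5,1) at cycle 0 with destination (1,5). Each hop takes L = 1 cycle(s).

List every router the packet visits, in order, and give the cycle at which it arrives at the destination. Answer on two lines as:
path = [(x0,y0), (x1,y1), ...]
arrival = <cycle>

path = [(5,1), (4,1), (3,1), (2,1), (1,1), (1,2), (1,3), (1,4), (1,5)]
arrival = 8

hop 0: (5,1) @ cyc 0
hop 1: (4,1) @ cyc 1  [W]
hop 2: (3,1) @ cyc 2  [W]
hop 3: (2,1) @ cyc 3  [W]
hop 4: (1,1) @ cyc 4  [W]
hop 5: (1,2) @ cyc 5  [N]
hop 6: (1,3) @ cyc 6  [N]
hop 7: (1,4) @ cyc 7  [N]
hop 8: (1,5) @ cyc 8  [N]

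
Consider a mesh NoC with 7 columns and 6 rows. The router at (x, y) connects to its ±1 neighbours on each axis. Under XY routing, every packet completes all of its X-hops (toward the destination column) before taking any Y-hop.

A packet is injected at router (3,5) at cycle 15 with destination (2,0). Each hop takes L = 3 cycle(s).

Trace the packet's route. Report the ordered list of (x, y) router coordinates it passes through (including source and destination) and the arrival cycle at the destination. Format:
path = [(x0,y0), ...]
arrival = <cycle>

path = [(3,5), (2,5), (2,4), (2,3), (2,2), (2,1), (2,0)]
arrival = 33

[0] x=3 y=5 t=15
[1] x=2 y=5 t=18 →W
[2] x=2 y=4 t=21 →S
[3] x=2 y=3 t=24 →S
[4] x=2 y=2 t=27 →S
[5] x=2 y=1 t=30 →S
[6] x=2 y=0 t=33 →S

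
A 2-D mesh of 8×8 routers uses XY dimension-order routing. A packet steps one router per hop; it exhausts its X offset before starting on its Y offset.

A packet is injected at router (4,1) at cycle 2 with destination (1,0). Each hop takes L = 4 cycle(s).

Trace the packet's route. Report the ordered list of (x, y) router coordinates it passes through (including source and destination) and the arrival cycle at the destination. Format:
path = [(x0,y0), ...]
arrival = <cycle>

  0. router=(4,1) cycle=2 (inject)
  1. router=(3,1) cycle=6 dir=W
  2. router=(2,1) cycle=10 dir=W
  3. router=(1,1) cycle=14 dir=W
  4. router=(1,0) cycle=18 dir=S

path = [(4,1), (3,1), (2,1), (1,1), (1,0)]
arrival = 18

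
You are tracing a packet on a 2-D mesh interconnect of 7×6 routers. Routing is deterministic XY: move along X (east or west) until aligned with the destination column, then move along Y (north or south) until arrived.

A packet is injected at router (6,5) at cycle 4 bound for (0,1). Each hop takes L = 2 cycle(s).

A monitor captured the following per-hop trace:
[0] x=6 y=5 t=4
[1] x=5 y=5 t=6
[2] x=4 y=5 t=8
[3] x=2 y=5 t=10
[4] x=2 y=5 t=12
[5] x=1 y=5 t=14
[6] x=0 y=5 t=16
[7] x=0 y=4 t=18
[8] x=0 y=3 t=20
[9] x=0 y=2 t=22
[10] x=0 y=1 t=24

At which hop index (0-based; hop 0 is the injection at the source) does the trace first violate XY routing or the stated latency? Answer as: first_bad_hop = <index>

first_bad_hop = 3

hop 1: step (-1,+0), +2 cyc — ok
hop 2: step (-1,+0), +2 cyc — ok
hop 3: step (-2,+0), +2 cyc — BAD: non-unit step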